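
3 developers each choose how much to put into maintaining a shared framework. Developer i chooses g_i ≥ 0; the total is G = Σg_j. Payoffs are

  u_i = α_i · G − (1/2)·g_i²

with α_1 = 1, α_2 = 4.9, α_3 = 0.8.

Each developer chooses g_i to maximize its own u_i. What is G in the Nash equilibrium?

Developer i's FOC: ∂u_i/∂g_i = α_i − g_i = 0, so g_i* = α_i.
NE contributions = (1, 4.9, 0.8); G = 6.7.

6.7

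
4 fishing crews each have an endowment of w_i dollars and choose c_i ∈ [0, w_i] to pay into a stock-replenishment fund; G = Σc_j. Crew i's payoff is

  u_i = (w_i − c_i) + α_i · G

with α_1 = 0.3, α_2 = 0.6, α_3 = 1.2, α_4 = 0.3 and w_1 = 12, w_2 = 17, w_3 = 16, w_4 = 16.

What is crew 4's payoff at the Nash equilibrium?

20.8

∂u_i/∂c_i = α_i − 1, so crew i contributes w_i if α_i > 1, else 0.
α_i > 1 for i ∈ {3}; NE contributions (0, 0, 16, 0), G = 16.
u_4 = (16 − 0) + 0.3·16 = 20.8.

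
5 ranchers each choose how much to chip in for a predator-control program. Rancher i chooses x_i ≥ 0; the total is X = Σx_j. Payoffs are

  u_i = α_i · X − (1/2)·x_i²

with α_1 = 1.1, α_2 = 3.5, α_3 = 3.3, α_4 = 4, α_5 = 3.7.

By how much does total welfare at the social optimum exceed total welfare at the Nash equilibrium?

Rancher i's FOC: ∂u_i/∂x_i = α_i − x_i = 0, so x_i* = α_i.
NE contributions = (1.1, 3.5, 3.3, 4, 3.7); X = 15.6.
W^NE = (Σα)·X − ½Σα_i² = 15.6² − ½·54.04 = 216.34.
Planner sets x_i = Σα_j = 15.6 for every i, so X^SO = 5·15.6 = 78.
W^SO = (Σα)·X^SO − ½·5·(Σα)² = (5/2)·15.6² = 608.4.
Deadweight loss = W^SO − W^NE = 392.06.

392.06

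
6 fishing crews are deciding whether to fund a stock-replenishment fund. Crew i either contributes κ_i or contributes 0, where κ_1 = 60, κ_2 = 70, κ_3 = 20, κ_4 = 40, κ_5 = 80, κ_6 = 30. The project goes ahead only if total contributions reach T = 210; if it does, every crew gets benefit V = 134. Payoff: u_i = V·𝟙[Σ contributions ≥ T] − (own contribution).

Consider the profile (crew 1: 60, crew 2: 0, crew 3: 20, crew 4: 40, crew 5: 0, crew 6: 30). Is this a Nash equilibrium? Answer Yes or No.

Total = 150 < 210: not provided.
Crew 1 (pledges 60, payoff -60): dropping to 0 → total 90, payoff 0. Profitable deviation.

No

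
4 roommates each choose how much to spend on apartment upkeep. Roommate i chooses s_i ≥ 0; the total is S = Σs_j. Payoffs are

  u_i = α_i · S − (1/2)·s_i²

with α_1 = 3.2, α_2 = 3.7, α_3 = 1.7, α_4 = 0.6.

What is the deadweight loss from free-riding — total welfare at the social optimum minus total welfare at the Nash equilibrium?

98.23

Roommate i's FOC: ∂u_i/∂s_i = α_i − s_i = 0, so s_i* = α_i.
NE contributions = (3.2, 3.7, 1.7, 0.6); S = 9.2.
W^NE = (Σα)·S − ½Σα_i² = 9.2² − ½·27.18 = 71.05.
Planner sets s_i = Σα_j = 9.2 for every i, so S^SO = 4·9.2 = 36.8.
W^SO = (Σα)·S^SO − ½·4·(Σα)² = (4/2)·9.2² = 169.28.
Deadweight loss = W^SO − W^NE = 98.23.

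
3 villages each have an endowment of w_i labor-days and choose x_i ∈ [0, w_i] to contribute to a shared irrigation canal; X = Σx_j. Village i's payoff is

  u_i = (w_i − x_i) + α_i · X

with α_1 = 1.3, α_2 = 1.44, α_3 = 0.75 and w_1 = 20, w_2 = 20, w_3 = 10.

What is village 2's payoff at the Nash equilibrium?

57.6

∂u_i/∂x_i = α_i − 1, so village i contributes w_i if α_i > 1, else 0.
α_i > 1 for i ∈ {1, 2}; NE contributions (20, 20, 0), X = 40.
u_2 = (20 − 20) + 1.44·40 = 57.6.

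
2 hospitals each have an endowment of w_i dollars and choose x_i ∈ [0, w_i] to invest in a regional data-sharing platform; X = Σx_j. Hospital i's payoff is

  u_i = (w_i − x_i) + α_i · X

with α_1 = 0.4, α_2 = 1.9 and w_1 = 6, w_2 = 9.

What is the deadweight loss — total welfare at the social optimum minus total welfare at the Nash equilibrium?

∂u_i/∂x_i = α_i − 1, so hospital i contributes w_i if α_i > 1, else 0.
α_i > 1 for i ∈ {2}; NE contributions (0, 9), X = 9.
W^NE = Σw_i − X^NE + (Σα_i)·X^NE = 15 + 1.3·9 = 26.7.
Planner: ∂(Σu_j)/∂x_i = Σα_j − 1 = 1.3 > 0, so everyone contributes w_i; X^SO = 15, W^SO = 15 + 1.3·15 = 34.5.
Deadweight loss = 7.8.

7.8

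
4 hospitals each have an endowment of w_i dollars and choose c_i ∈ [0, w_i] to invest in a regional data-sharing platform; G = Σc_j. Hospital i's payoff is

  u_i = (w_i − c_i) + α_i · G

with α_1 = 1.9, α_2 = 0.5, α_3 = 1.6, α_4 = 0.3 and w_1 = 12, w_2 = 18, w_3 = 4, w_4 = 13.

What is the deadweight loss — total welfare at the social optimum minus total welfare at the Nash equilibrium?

102.3

∂u_i/∂c_i = α_i − 1, so hospital i contributes w_i if α_i > 1, else 0.
α_i > 1 for i ∈ {1, 3}; NE contributions (12, 0, 4, 0), G = 16.
W^NE = Σw_i − G^NE + (Σα_i)·G^NE = 47 + 3.3·16 = 99.8.
Planner: ∂(Σu_j)/∂c_i = Σα_j − 1 = 3.3 > 0, so everyone contributes w_i; G^SO = 47, W^SO = 47 + 3.3·47 = 202.1.
Deadweight loss = 102.3.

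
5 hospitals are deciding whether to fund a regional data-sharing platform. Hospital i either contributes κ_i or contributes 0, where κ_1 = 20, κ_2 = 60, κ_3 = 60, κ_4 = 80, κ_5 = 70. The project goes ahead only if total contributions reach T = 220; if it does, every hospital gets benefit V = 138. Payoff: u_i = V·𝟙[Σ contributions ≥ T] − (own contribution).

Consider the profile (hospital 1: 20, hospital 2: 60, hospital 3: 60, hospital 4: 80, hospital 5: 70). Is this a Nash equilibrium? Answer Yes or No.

No

Total = 290 ≥ 220: provided.
Hospital 1 (pledges 20, payoff 118): dropping to 0 → total 270, payoff 138. Profitable deviation.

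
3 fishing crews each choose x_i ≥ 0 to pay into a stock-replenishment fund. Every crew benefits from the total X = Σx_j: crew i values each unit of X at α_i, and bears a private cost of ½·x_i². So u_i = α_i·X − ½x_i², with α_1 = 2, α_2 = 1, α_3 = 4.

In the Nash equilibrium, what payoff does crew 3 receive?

20

Crew i's FOC: ∂u_i/∂x_i = α_i − x_i = 0, so x_i* = α_i.
NE contributions = (2, 1, 4); X = 7.
u_3 = α_3·X − ½·(x_3)² = 4·7 − ½·4² = 20.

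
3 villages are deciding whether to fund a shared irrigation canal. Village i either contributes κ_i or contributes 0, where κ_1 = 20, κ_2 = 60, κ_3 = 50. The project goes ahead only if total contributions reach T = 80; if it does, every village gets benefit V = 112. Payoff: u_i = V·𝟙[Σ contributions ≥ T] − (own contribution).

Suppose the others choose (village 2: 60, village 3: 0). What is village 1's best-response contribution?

20

Others' total = 60. Contributing 20 brings total to 80 ≥ 80: gain V − κ_1 = 92.
Best response: 20.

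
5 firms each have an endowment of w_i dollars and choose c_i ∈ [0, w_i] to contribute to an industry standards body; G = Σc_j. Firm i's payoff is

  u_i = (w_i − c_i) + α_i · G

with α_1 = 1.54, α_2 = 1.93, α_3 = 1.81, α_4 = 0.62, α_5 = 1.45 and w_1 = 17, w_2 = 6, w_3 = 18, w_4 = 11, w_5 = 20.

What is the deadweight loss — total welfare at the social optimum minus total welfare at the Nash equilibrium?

∂u_i/∂c_i = α_i − 1, so firm i contributes w_i if α_i > 1, else 0.
α_i > 1 for i ∈ {1, 2, 3, 5}; NE contributions (17, 6, 18, 0, 20), G = 61.
W^NE = Σw_i − G^NE + (Σα_i)·G^NE = 72 + 6.35·61 = 459.35.
Planner: ∂(Σu_j)/∂c_i = Σα_j − 1 = 6.35 > 0, so everyone contributes w_i; G^SO = 72, W^SO = 72 + 6.35·72 = 529.2.
Deadweight loss = 69.85.

69.85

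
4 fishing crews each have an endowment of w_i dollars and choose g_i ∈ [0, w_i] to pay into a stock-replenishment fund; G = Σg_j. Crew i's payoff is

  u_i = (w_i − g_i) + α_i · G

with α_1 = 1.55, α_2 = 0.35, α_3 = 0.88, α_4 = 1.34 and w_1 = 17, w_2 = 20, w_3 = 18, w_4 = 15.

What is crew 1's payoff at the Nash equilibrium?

49.6

∂u_i/∂g_i = α_i − 1, so crew i contributes w_i if α_i > 1, else 0.
α_i > 1 for i ∈ {1, 4}; NE contributions (17, 0, 0, 15), G = 32.
u_1 = (17 − 17) + 1.55·32 = 49.6.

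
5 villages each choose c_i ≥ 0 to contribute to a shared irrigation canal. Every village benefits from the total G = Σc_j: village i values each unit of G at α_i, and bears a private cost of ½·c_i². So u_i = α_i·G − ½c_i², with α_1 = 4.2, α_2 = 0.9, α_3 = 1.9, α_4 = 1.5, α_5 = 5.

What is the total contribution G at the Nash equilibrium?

13.5

Village i's FOC: ∂u_i/∂c_i = α_i − c_i = 0, so c_i* = α_i.
NE contributions = (4.2, 0.9, 1.9, 1.5, 5); G = 13.5.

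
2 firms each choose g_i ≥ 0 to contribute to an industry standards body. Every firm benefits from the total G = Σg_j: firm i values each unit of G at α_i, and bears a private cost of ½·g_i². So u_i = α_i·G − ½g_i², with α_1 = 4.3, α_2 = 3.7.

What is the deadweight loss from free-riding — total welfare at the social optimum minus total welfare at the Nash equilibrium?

16.09

Firm i's FOC: ∂u_i/∂g_i = α_i − g_i = 0, so g_i* = α_i.
NE contributions = (4.3, 3.7); G = 8.
W^NE = (Σα)·G − ½Σα_i² = 8² − ½·32.18 = 47.91.
Planner sets g_i = Σα_j = 8 for every i, so G^SO = 2·8 = 16.
W^SO = (Σα)·G^SO − ½·2·(Σα)² = (2/2)·8² = 64.
Deadweight loss = W^SO − W^NE = 16.09.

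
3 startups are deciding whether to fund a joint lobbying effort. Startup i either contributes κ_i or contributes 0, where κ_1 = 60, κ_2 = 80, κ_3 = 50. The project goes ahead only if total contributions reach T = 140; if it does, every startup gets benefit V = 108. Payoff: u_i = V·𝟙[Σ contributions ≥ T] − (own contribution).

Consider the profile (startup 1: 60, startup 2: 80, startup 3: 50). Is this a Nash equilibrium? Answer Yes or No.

No

Total = 190 ≥ 140: provided.
Startup 1 (pledges 60, payoff 48): dropping to 0 → total 130, payoff 0. No gain.
Startup 2 (pledges 80, payoff 28): dropping to 0 → total 110, payoff 0. No gain.
Startup 3 (pledges 50, payoff 58): dropping to 0 → total 140, payoff 108. Profitable deviation.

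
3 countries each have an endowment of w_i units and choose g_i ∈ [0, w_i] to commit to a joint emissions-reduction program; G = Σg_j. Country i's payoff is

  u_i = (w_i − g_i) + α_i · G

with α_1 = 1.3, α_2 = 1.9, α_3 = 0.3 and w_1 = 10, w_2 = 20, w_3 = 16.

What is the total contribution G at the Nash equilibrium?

30

∂u_i/∂g_i = α_i − 1, so country i contributes w_i if α_i > 1, else 0.
α_i > 1 for i ∈ {1, 2}; NE contributions (10, 20, 0), G = 30.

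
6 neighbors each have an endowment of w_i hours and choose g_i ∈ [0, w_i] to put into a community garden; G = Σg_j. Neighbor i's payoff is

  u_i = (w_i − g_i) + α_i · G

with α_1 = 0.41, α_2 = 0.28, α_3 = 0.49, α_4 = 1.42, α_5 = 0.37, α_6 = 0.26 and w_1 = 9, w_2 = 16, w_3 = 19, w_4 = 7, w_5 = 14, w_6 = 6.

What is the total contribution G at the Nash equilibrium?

7

∂u_i/∂g_i = α_i − 1, so neighbor i contributes w_i if α_i > 1, else 0.
α_i > 1 for i ∈ {4}; NE contributions (0, 0, 0, 7, 0, 0), G = 7.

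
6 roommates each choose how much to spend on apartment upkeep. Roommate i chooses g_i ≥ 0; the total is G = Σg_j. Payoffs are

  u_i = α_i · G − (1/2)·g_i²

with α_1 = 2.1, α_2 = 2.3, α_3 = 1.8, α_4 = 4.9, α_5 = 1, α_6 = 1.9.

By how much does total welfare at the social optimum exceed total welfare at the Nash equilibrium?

412.78

Roommate i's FOC: ∂u_i/∂g_i = α_i − g_i = 0, so g_i* = α_i.
NE contributions = (2.1, 2.3, 1.8, 4.9, 1, 1.9); G = 14.
W^NE = (Σα)·G − ½Σα_i² = 14² − ½·41.56 = 175.22.
Planner sets g_i = Σα_j = 14 for every i, so G^SO = 6·14 = 84.
W^SO = (Σα)·G^SO − ½·6·(Σα)² = (6/2)·14² = 588.
Deadweight loss = W^SO − W^NE = 412.78.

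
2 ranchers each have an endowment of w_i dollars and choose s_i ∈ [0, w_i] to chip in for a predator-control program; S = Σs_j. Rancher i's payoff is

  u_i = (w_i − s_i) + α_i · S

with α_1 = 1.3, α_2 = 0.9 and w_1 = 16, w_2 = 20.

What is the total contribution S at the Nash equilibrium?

∂u_i/∂s_i = α_i − 1, so rancher i contributes w_i if α_i > 1, else 0.
α_i > 1 for i ∈ {1}; NE contributions (16, 0), S = 16.

16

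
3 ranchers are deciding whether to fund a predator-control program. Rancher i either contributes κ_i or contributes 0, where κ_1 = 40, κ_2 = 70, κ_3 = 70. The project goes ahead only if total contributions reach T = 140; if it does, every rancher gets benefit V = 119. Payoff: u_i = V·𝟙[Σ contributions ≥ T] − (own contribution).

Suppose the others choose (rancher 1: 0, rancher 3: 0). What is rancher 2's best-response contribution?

0

Others' total = 0. Even contributing 70 gives 70 < 140: no benefit either way.
Best response: 0.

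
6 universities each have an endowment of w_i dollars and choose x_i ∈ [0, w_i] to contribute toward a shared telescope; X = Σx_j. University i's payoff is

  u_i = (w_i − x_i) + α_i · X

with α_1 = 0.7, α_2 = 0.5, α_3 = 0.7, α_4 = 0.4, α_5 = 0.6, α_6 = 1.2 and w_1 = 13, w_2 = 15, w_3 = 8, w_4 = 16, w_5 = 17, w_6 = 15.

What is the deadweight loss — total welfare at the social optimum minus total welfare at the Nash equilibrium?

∂u_i/∂x_i = α_i − 1, so university i contributes w_i if α_i > 1, else 0.
α_i > 1 for i ∈ {6}; NE contributions (0, 0, 0, 0, 0, 15), X = 15.
W^NE = Σw_i − X^NE + (Σα_i)·X^NE = 84 + 3.1·15 = 130.5.
Planner: ∂(Σu_j)/∂x_i = Σα_j − 1 = 3.1 > 0, so everyone contributes w_i; X^SO = 84, W^SO = 84 + 3.1·84 = 344.4.
Deadweight loss = 213.9.

213.9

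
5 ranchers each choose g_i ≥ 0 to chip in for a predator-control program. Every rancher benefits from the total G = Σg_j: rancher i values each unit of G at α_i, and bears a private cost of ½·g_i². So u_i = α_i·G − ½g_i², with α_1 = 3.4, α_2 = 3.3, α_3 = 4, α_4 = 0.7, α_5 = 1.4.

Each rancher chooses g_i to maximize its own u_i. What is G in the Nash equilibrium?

12.8

Rancher i's FOC: ∂u_i/∂g_i = α_i − g_i = 0, so g_i* = α_i.
NE contributions = (3.4, 3.3, 4, 0.7, 1.4); G = 12.8.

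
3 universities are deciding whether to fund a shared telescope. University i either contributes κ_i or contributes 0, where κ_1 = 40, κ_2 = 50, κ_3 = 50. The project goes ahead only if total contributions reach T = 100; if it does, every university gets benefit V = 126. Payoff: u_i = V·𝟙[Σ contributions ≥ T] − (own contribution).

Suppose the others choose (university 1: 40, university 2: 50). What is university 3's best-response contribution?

Others' total = 90. Contributing 50 brings total to 140 ≥ 100: gain V − κ_3 = 76.
Best response: 50.

50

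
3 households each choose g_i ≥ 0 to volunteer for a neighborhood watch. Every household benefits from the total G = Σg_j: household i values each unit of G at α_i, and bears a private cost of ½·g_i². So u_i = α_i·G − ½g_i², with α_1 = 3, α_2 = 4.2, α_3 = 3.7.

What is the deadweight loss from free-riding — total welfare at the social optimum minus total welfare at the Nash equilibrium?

79.57

Household i's FOC: ∂u_i/∂g_i = α_i − g_i = 0, so g_i* = α_i.
NE contributions = (3, 4.2, 3.7); G = 10.9.
W^NE = (Σα)·G − ½Σα_i² = 10.9² − ½·40.33 = 98.645.
Planner sets g_i = Σα_j = 10.9 for every i, so G^SO = 3·10.9 = 32.7.
W^SO = (Σα)·G^SO − ½·3·(Σα)² = (3/2)·10.9² = 178.215.
Deadweight loss = W^SO − W^NE = 79.57.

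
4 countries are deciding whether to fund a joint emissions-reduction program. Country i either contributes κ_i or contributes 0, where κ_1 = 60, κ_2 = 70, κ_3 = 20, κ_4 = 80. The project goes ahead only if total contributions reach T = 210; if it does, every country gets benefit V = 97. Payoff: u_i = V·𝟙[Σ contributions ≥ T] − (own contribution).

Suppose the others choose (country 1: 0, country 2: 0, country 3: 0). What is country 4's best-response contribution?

0

Others' total = 0. Even contributing 80 gives 80 < 210: no benefit either way.
Best response: 0.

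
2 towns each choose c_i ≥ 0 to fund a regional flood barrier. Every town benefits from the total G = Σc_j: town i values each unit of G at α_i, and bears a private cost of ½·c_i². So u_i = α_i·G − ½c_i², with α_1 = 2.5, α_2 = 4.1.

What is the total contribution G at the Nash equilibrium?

Town i's FOC: ∂u_i/∂c_i = α_i − c_i = 0, so c_i* = α_i.
NE contributions = (2.5, 4.1); G = 6.6.

6.6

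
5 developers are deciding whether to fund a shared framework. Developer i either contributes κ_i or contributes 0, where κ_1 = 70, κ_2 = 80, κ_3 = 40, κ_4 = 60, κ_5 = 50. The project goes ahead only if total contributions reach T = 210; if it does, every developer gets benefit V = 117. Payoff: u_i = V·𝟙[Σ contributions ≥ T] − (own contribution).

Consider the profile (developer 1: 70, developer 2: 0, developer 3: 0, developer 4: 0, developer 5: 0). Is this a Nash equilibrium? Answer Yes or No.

Total = 70 < 210: not provided.
Developer 1 (pledges 70, payoff -70): dropping to 0 → total 0, payoff 0. Profitable deviation.

No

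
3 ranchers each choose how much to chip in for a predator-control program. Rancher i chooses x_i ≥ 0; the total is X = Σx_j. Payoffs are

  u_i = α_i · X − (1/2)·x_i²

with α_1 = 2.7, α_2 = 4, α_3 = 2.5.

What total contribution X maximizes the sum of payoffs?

Planner FOC: ∂(Σu_j)/∂x_i = (Σα_j) − x_i = 0, so x_i^SO = Σα_j = 9.2 for every i; X^SO = 27.6.

27.6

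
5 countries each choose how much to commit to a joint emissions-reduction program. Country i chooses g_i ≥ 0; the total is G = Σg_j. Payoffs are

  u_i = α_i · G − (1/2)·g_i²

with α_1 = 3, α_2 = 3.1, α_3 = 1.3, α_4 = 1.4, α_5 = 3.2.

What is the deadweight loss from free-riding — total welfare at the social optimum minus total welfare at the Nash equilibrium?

Country i's FOC: ∂u_i/∂g_i = α_i − g_i = 0, so g_i* = α_i.
NE contributions = (3, 3.1, 1.3, 1.4, 3.2); G = 12.
W^NE = (Σα)·G − ½Σα_i² = 12² − ½·32.5 = 127.75.
Planner sets g_i = Σα_j = 12 for every i, so G^SO = 5·12 = 60.
W^SO = (Σα)·G^SO − ½·5·(Σα)² = (5/2)·12² = 360.
Deadweight loss = W^SO − W^NE = 232.25.

232.25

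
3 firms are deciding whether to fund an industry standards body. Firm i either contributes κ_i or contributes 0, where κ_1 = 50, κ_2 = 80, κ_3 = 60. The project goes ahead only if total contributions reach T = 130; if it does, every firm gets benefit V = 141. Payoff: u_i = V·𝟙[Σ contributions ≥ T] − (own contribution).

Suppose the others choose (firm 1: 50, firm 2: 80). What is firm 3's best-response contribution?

0

Others' total = 130 ≥ 130; contributing adds cost 60 for no extra benefit.
Best response: 0.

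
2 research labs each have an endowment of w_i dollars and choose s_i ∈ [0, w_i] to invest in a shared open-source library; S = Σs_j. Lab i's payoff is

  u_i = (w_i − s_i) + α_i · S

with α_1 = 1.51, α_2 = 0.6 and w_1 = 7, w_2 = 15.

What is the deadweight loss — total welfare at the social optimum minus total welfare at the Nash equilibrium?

∂u_i/∂s_i = α_i − 1, so lab i contributes w_i if α_i > 1, else 0.
α_i > 1 for i ∈ {1}; NE contributions (7, 0), S = 7.
W^NE = Σw_i − S^NE + (Σα_i)·S^NE = 22 + 1.11·7 = 29.77.
Planner: ∂(Σu_j)/∂s_i = Σα_j − 1 = 1.11 > 0, so everyone contributes w_i; S^SO = 22, W^SO = 22 + 1.11·22 = 46.42.
Deadweight loss = 16.65.

16.65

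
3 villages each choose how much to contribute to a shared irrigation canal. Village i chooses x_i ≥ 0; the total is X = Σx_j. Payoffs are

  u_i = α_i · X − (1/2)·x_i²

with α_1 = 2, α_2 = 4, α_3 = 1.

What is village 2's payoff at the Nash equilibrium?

Village i's FOC: ∂u_i/∂x_i = α_i − x_i = 0, so x_i* = α_i.
NE contributions = (2, 4, 1); X = 7.
u_2 = α_2·X − ½·(x_2)² = 4·7 − ½·4² = 20.

20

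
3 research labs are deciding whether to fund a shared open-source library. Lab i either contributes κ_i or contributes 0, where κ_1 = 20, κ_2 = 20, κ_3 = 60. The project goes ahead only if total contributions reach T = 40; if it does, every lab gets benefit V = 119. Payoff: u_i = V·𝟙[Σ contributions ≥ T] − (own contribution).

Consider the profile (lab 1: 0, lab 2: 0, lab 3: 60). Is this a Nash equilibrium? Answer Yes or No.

Yes

Total = 60 ≥ 40: provided.
Lab 1 (pledges 0, payoff 119): pledging 20 → total 80, payoff 99. No gain.
Lab 2 (pledges 0, payoff 119): pledging 20 → total 80, payoff 99. No gain.
Lab 3 (pledges 60, payoff 59): dropping to 0 → total 0, payoff 0. No gain.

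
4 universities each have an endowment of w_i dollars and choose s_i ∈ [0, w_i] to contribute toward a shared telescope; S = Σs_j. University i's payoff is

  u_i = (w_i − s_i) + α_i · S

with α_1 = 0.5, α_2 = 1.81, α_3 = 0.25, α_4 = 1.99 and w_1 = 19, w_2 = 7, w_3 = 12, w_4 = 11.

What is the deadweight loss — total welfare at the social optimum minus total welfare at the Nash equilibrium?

∂u_i/∂s_i = α_i − 1, so university i contributes w_i if α_i > 1, else 0.
α_i > 1 for i ∈ {2, 4}; NE contributions (0, 7, 0, 11), S = 18.
W^NE = Σw_i − S^NE + (Σα_i)·S^NE = 49 + 3.55·18 = 112.9.
Planner: ∂(Σu_j)/∂s_i = Σα_j − 1 = 3.55 > 0, so everyone contributes w_i; S^SO = 49, W^SO = 49 + 3.55·49 = 222.95.
Deadweight loss = 110.05.

110.05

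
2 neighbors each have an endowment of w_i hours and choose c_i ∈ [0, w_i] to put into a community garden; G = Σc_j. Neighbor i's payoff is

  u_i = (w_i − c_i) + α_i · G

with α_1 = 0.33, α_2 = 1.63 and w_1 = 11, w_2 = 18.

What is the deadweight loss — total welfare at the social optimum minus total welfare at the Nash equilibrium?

10.56

∂u_i/∂c_i = α_i − 1, so neighbor i contributes w_i if α_i > 1, else 0.
α_i > 1 for i ∈ {2}; NE contributions (0, 18), G = 18.
W^NE = Σw_i − G^NE + (Σα_i)·G^NE = 29 + 0.96·18 = 46.28.
Planner: ∂(Σu_j)/∂c_i = Σα_j − 1 = 0.96 > 0, so everyone contributes w_i; G^SO = 29, W^SO = 29 + 0.96·29 = 56.84.
Deadweight loss = 10.56.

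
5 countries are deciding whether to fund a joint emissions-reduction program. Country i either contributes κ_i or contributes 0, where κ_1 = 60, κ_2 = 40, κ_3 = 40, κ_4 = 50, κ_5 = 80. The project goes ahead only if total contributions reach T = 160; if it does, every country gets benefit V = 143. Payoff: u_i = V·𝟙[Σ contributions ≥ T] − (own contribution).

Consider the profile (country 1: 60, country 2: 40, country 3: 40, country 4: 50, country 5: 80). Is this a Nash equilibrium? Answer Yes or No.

Total = 270 ≥ 160: provided.
Country 1 (pledges 60, payoff 83): dropping to 0 → total 210, payoff 143. Profitable deviation.

No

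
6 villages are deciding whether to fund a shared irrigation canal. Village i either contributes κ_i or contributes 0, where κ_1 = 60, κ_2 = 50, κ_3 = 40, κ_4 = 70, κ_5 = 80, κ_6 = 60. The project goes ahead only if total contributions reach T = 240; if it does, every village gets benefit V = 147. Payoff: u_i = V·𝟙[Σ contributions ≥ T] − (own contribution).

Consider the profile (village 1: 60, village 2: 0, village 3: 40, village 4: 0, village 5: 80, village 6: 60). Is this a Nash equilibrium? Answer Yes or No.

Total = 240 ≥ 240: provided.
Village 1 (pledges 60, payoff 87): dropping to 0 → total 180, payoff 0. No gain.
Village 2 (pledges 0, payoff 147): pledging 50 → total 290, payoff 97. No gain.
Village 3 (pledges 40, payoff 107): dropping to 0 → total 200, payoff 0. No gain.
Village 4 (pledges 0, payoff 147): pledging 70 → total 310, payoff 77. No gain.
Village 5 (pledges 80, payoff 67): dropping to 0 → total 160, payoff 0. No gain.
Village 6 (pledges 60, payoff 87): dropping to 0 → total 180, payoff 0. No gain.

Yes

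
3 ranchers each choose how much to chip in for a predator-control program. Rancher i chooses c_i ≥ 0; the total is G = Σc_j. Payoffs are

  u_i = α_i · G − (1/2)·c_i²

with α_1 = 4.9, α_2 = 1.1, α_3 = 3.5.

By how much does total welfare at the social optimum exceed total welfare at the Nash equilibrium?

63.86

Rancher i's FOC: ∂u_i/∂c_i = α_i − c_i = 0, so c_i* = α_i.
NE contributions = (4.9, 1.1, 3.5); G = 9.5.
W^NE = (Σα)·G − ½Σα_i² = 9.5² − ½·37.47 = 71.515.
Planner sets c_i = Σα_j = 9.5 for every i, so G^SO = 3·9.5 = 28.5.
W^SO = (Σα)·G^SO − ½·3·(Σα)² = (3/2)·9.5² = 135.375.
Deadweight loss = W^SO − W^NE = 63.86.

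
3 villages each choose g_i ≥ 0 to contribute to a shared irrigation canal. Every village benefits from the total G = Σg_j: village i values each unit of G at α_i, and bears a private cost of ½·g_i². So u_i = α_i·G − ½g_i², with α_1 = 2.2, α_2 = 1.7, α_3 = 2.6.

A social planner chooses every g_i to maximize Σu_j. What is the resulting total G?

19.5

Planner FOC: ∂(Σu_j)/∂g_i = (Σα_j) − g_i = 0, so g_i^SO = Σα_j = 6.5 for every i; G^SO = 19.5.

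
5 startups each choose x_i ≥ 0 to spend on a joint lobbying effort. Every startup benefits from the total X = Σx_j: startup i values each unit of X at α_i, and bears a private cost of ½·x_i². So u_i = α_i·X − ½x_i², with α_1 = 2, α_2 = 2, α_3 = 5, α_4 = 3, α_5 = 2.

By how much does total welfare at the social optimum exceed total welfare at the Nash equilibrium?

Startup i's FOC: ∂u_i/∂x_i = α_i − x_i = 0, so x_i* = α_i.
NE contributions = (2, 2, 5, 3, 2); X = 14.
W^NE = (Σα)·X − ½Σα_i² = 14² − ½·46 = 173.
Planner sets x_i = Σα_j = 14 for every i, so X^SO = 5·14 = 70.
W^SO = (Σα)·X^SO − ½·5·(Σα)² = (5/2)·14² = 490.
Deadweight loss = W^SO − W^NE = 317.

317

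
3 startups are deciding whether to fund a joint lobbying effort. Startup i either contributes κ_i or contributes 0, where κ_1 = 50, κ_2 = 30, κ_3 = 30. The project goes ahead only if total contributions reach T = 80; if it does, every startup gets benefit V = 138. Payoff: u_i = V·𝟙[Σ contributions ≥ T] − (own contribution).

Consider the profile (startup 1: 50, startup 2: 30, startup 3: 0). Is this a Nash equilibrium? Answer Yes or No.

Yes

Total = 80 ≥ 80: provided.
Startup 1 (pledges 50, payoff 88): dropping to 0 → total 30, payoff 0. No gain.
Startup 2 (pledges 30, payoff 108): dropping to 0 → total 50, payoff 0. No gain.
Startup 3 (pledges 0, payoff 138): pledging 30 → total 110, payoff 108. No gain.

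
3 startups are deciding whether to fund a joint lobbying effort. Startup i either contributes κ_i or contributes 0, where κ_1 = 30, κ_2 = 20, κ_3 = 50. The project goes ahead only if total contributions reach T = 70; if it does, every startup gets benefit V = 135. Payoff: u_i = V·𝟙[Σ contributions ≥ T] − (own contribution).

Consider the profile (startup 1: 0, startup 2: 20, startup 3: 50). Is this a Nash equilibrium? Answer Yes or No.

Yes

Total = 70 ≥ 70: provided.
Startup 1 (pledges 0, payoff 135): pledging 30 → total 100, payoff 105. No gain.
Startup 2 (pledges 20, payoff 115): dropping to 0 → total 50, payoff 0. No gain.
Startup 3 (pledges 50, payoff 85): dropping to 0 → total 20, payoff 0. No gain.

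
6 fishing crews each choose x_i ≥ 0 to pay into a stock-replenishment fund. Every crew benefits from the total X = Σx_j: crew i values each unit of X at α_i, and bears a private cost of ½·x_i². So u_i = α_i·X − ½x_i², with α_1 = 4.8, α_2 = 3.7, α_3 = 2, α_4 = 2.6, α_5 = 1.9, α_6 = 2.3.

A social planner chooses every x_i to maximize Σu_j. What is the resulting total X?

Planner FOC: ∂(Σu_j)/∂x_i = (Σα_j) − x_i = 0, so x_i^SO = Σα_j = 17.3 for every i; X^SO = 103.8.

103.8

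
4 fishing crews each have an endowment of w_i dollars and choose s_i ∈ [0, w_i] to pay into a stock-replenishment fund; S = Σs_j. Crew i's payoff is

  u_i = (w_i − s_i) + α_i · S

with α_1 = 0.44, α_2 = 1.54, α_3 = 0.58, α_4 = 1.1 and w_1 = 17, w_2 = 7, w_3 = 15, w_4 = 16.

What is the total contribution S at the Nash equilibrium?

∂u_i/∂s_i = α_i − 1, so crew i contributes w_i if α_i > 1, else 0.
α_i > 1 for i ∈ {2, 4}; NE contributions (0, 7, 0, 16), S = 23.

23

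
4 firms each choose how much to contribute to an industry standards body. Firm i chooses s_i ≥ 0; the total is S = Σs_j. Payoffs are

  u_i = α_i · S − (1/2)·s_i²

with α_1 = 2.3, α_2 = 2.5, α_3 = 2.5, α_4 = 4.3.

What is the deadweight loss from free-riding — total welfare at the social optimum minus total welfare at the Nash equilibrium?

Firm i's FOC: ∂u_i/∂s_i = α_i − s_i = 0, so s_i* = α_i.
NE contributions = (2.3, 2.5, 2.5, 4.3); S = 11.6.
W^NE = (Σα)·S − ½Σα_i² = 11.6² − ½·36.28 = 116.42.
Planner sets s_i = Σα_j = 11.6 for every i, so S^SO = 4·11.6 = 46.4.
W^SO = (Σα)·S^SO − ½·4·(Σα)² = (4/2)·11.6² = 269.12.
Deadweight loss = W^SO − W^NE = 152.7.

152.7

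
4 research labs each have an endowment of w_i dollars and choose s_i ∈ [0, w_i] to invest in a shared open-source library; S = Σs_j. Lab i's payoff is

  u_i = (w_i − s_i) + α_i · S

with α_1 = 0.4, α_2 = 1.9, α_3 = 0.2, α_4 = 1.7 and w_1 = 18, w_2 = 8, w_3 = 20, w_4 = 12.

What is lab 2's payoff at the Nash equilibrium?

38

∂u_i/∂s_i = α_i − 1, so lab i contributes w_i if α_i > 1, else 0.
α_i > 1 for i ∈ {2, 4}; NE contributions (0, 8, 0, 12), S = 20.
u_2 = (8 − 8) + 1.9·20 = 38.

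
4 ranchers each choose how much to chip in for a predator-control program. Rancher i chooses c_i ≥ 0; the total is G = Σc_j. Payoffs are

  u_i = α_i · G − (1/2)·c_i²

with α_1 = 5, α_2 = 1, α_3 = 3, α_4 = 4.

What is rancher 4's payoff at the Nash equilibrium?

Rancher i's FOC: ∂u_i/∂c_i = α_i − c_i = 0, so c_i* = α_i.
NE contributions = (5, 1, 3, 4); G = 13.
u_4 = α_4·G − ½·(c_4)² = 4·13 − ½·4² = 44.

44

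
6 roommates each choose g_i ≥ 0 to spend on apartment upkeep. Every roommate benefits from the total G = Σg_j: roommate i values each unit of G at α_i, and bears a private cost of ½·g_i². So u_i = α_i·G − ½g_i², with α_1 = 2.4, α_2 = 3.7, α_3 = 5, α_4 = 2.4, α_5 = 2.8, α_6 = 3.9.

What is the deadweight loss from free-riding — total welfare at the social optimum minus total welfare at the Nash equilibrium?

852.71

Roommate i's FOC: ∂u_i/∂g_i = α_i − g_i = 0, so g_i* = α_i.
NE contributions = (2.4, 3.7, 5, 2.4, 2.8, 3.9); G = 20.2.
W^NE = (Σα)·G − ½Σα_i² = 20.2² − ½·73.26 = 371.41.
Planner sets g_i = Σα_j = 20.2 for every i, so G^SO = 6·20.2 = 121.2.
W^SO = (Σα)·G^SO − ½·6·(Σα)² = (6/2)·20.2² = 1224.12.
Deadweight loss = W^SO − W^NE = 852.71.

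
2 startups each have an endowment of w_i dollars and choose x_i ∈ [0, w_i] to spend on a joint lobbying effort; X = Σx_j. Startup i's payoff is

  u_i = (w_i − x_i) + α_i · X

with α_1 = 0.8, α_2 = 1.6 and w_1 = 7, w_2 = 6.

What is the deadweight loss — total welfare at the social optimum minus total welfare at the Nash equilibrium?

∂u_i/∂x_i = α_i − 1, so startup i contributes w_i if α_i > 1, else 0.
α_i > 1 for i ∈ {2}; NE contributions (0, 6), X = 6.
W^NE = Σw_i − X^NE + (Σα_i)·X^NE = 13 + 1.4·6 = 21.4.
Planner: ∂(Σu_j)/∂x_i = Σα_j − 1 = 1.4 > 0, so everyone contributes w_i; X^SO = 13, W^SO = 13 + 1.4·13 = 31.2.
Deadweight loss = 9.8.

9.8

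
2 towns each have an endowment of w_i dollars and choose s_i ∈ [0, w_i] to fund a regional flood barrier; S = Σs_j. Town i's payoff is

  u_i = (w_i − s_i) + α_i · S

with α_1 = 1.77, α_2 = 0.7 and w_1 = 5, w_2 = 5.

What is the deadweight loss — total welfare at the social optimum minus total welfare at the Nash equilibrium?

7.35

∂u_i/∂s_i = α_i − 1, so town i contributes w_i if α_i > 1, else 0.
α_i > 1 for i ∈ {1}; NE contributions (5, 0), S = 5.
W^NE = Σw_i − S^NE + (Σα_i)·S^NE = 10 + 1.47·5 = 17.35.
Planner: ∂(Σu_j)/∂s_i = Σα_j − 1 = 1.47 > 0, so everyone contributes w_i; S^SO = 10, W^SO = 10 + 1.47·10 = 24.7.
Deadweight loss = 7.35.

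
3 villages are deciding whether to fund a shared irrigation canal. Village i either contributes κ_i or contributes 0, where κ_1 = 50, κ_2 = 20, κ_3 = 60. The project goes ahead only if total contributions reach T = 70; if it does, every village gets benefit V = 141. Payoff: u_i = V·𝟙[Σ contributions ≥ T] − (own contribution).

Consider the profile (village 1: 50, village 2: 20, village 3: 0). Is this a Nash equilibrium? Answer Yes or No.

Total = 70 ≥ 70: provided.
Village 1 (pledges 50, payoff 91): dropping to 0 → total 20, payoff 0. No gain.
Village 2 (pledges 20, payoff 121): dropping to 0 → total 50, payoff 0. No gain.
Village 3 (pledges 0, payoff 141): pledging 60 → total 130, payoff 81. No gain.

Yes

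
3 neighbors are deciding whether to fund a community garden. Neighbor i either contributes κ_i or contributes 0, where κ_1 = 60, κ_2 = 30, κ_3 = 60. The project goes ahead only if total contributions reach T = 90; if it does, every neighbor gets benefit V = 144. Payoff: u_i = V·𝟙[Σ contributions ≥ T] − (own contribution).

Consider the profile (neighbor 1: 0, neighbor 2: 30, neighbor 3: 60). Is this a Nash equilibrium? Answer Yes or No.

Total = 90 ≥ 90: provided.
Neighbor 1 (pledges 0, payoff 144): pledging 60 → total 150, payoff 84. No gain.
Neighbor 2 (pledges 30, payoff 114): dropping to 0 → total 60, payoff 0. No gain.
Neighbor 3 (pledges 60, payoff 84): dropping to 0 → total 30, payoff 0. No gain.

Yes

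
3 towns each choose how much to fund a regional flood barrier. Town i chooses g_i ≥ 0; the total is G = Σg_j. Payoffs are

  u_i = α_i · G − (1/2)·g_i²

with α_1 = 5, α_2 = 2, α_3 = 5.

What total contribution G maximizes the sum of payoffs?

36

Planner FOC: ∂(Σu_j)/∂g_i = (Σα_j) − g_i = 0, so g_i^SO = Σα_j = 12 for every i; G^SO = 36.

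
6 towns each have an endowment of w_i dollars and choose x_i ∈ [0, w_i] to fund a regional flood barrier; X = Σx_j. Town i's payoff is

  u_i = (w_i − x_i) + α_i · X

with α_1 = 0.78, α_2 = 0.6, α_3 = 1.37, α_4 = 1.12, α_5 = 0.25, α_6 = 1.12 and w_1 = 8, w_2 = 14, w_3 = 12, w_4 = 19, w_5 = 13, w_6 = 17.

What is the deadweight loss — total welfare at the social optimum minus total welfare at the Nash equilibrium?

148.4

∂u_i/∂x_i = α_i − 1, so town i contributes w_i if α_i > 1, else 0.
α_i > 1 for i ∈ {3, 4, 6}; NE contributions (0, 0, 12, 19, 0, 17), X = 48.
W^NE = Σw_i − X^NE + (Σα_i)·X^NE = 83 + 4.24·48 = 286.52.
Planner: ∂(Σu_j)/∂x_i = Σα_j − 1 = 4.24 > 0, so everyone contributes w_i; X^SO = 83, W^SO = 83 + 4.24·83 = 434.92.
Deadweight loss = 148.4.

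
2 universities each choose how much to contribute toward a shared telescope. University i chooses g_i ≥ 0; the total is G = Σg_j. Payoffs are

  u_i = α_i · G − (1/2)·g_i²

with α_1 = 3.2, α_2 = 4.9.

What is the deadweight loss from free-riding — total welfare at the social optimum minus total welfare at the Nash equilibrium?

University i's FOC: ∂u_i/∂g_i = α_i − g_i = 0, so g_i* = α_i.
NE contributions = (3.2, 4.9); G = 8.1.
W^NE = (Σα)·G − ½Σα_i² = 8.1² − ½·34.25 = 48.485.
Planner sets g_i = Σα_j = 8.1 for every i, so G^SO = 2·8.1 = 16.2.
W^SO = (Σα)·G^SO − ½·2·(Σα)² = (2/2)·8.1² = 65.61.
Deadweight loss = W^SO − W^NE = 17.125.

17.125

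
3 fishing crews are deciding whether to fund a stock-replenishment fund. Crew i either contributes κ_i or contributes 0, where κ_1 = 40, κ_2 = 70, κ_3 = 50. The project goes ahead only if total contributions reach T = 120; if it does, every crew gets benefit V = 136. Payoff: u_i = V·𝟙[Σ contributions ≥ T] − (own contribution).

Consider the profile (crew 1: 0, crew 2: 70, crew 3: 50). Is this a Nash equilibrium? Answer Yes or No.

Yes

Total = 120 ≥ 120: provided.
Crew 1 (pledges 0, payoff 136): pledging 40 → total 160, payoff 96. No gain.
Crew 2 (pledges 70, payoff 66): dropping to 0 → total 50, payoff 0. No gain.
Crew 3 (pledges 50, payoff 86): dropping to 0 → total 70, payoff 0. No gain.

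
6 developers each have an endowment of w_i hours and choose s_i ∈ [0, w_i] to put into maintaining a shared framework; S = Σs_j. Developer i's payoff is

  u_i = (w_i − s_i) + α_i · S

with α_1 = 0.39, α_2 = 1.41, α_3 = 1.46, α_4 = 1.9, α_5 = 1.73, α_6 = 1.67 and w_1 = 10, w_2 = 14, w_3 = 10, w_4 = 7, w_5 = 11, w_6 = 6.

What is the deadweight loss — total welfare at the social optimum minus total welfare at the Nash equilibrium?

75.6

∂u_i/∂s_i = α_i − 1, so developer i contributes w_i if α_i > 1, else 0.
α_i > 1 for i ∈ {2, 3, 4, 5, 6}; NE contributions (0, 14, 10, 7, 11, 6), S = 48.
W^NE = Σw_i − S^NE + (Σα_i)·S^NE = 58 + 7.56·48 = 420.88.
Planner: ∂(Σu_j)/∂s_i = Σα_j − 1 = 7.56 > 0, so everyone contributes w_i; S^SO = 58, W^SO = 58 + 7.56·58 = 496.48.
Deadweight loss = 75.6.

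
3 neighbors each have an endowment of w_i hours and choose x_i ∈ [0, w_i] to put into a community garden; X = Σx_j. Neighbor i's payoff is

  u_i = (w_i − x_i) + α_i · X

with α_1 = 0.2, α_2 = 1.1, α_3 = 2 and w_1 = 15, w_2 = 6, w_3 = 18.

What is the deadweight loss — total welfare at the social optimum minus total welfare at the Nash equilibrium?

∂u_i/∂x_i = α_i − 1, so neighbor i contributes w_i if α_i > 1, else 0.
α_i > 1 for i ∈ {2, 3}; NE contributions (0, 6, 18), X = 24.
W^NE = Σw_i − X^NE + (Σα_i)·X^NE = 39 + 2.3·24 = 94.2.
Planner: ∂(Σu_j)/∂x_i = Σα_j − 1 = 2.3 > 0, so everyone contributes w_i; X^SO = 39, W^SO = 39 + 2.3·39 = 128.7.
Deadweight loss = 34.5.

34.5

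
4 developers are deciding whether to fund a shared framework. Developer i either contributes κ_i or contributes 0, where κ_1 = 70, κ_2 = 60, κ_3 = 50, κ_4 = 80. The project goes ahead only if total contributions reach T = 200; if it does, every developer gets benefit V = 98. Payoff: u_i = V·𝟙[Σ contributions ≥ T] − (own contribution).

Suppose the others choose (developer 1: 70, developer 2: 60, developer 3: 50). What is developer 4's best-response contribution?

80

Others' total = 180. Contributing 80 brings total to 260 ≥ 200: gain V − κ_4 = 18.
Best response: 80.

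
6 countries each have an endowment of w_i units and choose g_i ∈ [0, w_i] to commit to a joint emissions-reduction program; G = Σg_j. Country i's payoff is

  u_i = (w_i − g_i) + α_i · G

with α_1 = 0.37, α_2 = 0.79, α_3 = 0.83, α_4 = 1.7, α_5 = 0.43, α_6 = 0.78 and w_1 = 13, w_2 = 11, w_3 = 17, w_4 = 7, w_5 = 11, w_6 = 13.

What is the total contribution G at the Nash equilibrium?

∂u_i/∂g_i = α_i − 1, so country i contributes w_i if α_i > 1, else 0.
α_i > 1 for i ∈ {4}; NE contributions (0, 0, 0, 7, 0, 0), G = 7.

7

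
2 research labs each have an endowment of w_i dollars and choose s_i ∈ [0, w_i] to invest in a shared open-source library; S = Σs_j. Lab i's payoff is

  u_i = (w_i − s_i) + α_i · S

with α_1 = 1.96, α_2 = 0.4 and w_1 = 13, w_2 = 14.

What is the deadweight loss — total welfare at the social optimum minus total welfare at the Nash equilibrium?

19.04

∂u_i/∂s_i = α_i − 1, so lab i contributes w_i if α_i > 1, else 0.
α_i > 1 for i ∈ {1}; NE contributions (13, 0), S = 13.
W^NE = Σw_i − S^NE + (Σα_i)·S^NE = 27 + 1.36·13 = 44.68.
Planner: ∂(Σu_j)/∂s_i = Σα_j − 1 = 1.36 > 0, so everyone contributes w_i; S^SO = 27, W^SO = 27 + 1.36·27 = 63.72.
Deadweight loss = 19.04.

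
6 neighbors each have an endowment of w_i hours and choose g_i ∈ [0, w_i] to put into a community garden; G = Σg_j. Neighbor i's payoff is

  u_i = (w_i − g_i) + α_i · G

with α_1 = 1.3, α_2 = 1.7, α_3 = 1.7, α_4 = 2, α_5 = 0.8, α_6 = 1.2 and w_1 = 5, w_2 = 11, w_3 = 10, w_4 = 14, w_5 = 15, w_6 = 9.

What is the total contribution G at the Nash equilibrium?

∂u_i/∂g_i = α_i − 1, so neighbor i contributes w_i if α_i > 1, else 0.
α_i > 1 for i ∈ {1, 2, 3, 4, 6}; NE contributions (5, 11, 10, 14, 0, 9), G = 49.

49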